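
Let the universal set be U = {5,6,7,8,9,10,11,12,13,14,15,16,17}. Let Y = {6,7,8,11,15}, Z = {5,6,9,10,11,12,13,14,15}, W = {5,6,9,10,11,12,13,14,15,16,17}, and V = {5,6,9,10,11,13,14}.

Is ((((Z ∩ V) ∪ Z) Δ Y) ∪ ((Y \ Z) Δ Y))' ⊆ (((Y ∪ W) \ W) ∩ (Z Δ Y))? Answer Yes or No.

No

Z ∩ V = {5,6,9,10,11,13,14}
(Z ∩ V) ∪ Z = {5,6,9,10,11,12,13,14,15}
((Z ∩ V) ∪ Z) Δ Y = {5,7,8,9,10,12,13,14}
Y \ Z = {7,8}
(Y \ Z) Δ Y = {6,11,15}
(((Z ∩ V) ∪ Z) Δ Y) ∪ ((Y \ Z) Δ Y) = {5,6,7,8,9,10,11,12,13,14,15}
((((Z ∩ V) ∪ Z) Δ Y) ∪ ((Y \ Z) Δ Y))' = {16,17}
Y ∪ W = {5,6,7,8,9,10,11,12,13,14,15,16,17}
(Y ∪ W) \ W = {7,8}
Z Δ Y = {5,7,8,9,10,12,13,14}
((Y ∪ W) \ W) ∩ (Z Δ Y) = {7,8}
16 ∈ ((((Z ∩ V) ∪ Z) Δ Y) ∪ ((Y \ Z) Δ Y))' but 16 ∉ ((Y ∪ W) \ W) ∩ (Z Δ Y), so the inclusion fails.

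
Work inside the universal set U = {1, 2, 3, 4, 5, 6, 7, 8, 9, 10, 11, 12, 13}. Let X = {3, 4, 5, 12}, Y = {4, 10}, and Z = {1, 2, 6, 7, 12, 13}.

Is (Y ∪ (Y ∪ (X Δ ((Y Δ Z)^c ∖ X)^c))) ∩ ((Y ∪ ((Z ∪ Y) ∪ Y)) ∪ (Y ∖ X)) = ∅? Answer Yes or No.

Y Δ Z = {1, 2, 4, 6, 7, 10, 12, 13}
(Y Δ Z)^c = {3, 5, 8, 9, 11}
(Y Δ Z)^c ∖ X = {8, 9, 11}
((Y Δ Z)^c ∖ X)^c = {1, 2, 3, 4, 5, 6, 7, 10, 12, 13}
X Δ ((Y Δ Z)^c ∖ X)^c = {1, 2, 6, 7, 10, 13}
Y ∪ (X Δ ((Y Δ Z)^c ∖ X)^c) = {1, 2, 4, 6, 7, 10, 13}
Y ∪ (Y ∪ (X Δ ((Y Δ Z)^c ∖ X)^c)) = {1, 2, 4, 6, 7, 10, 13}
Z ∪ Y = {1, 2, 4, 6, 7, 10, 12, 13}
(Z ∪ Y) ∪ Y = {1, 2, 4, 6, 7, 10, 12, 13}
Y ∪ ((Z ∪ Y) ∪ Y) = {1, 2, 4, 6, 7, 10, 12, 13}
Y ∖ X = {10}
(Y ∪ ((Z ∪ Y) ∪ Y)) ∪ (Y ∖ X) = {1, 2, 4, 6, 7, 10, 12, 13}
1 lies in both, so they are not disjoint.

No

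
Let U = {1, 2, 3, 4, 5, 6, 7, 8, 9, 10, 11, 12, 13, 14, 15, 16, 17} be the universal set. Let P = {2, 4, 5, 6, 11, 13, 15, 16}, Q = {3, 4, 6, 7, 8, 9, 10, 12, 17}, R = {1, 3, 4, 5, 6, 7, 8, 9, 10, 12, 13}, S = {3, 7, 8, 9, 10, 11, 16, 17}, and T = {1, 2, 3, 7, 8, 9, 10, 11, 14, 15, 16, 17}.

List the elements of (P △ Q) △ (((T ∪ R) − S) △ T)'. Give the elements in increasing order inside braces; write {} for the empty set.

P △ Q = {2, 3, 5, 7, 8, 9, 10, 11, 12, 13, 15, 16, 17}
T ∪ R = {1, 2, 3, 4, 5, 6, 7, 8, 9, 10, 11, 12, 13, 14, 15, 16, 17}
(T ∪ R) − S = {1, 2, 4, 5, 6, 12, 13, 14, 15}
((T ∪ R) − S) △ T = {3, 4, 5, 6, 7, 8, 9, 10, 11, 12, 13, 16, 17}
(((T ∪ R) − S) △ T)' = {1, 2, 14, 15}
(P △ Q) △ (((T ∪ R) − S) △ T)' = {1, 3, 5, 7, 8, 9, 10, 11, 12, 13, 14, 16, 17}

{1, 3, 5, 7, 8, 9, 10, 11, 12, 13, 14, 16, 17}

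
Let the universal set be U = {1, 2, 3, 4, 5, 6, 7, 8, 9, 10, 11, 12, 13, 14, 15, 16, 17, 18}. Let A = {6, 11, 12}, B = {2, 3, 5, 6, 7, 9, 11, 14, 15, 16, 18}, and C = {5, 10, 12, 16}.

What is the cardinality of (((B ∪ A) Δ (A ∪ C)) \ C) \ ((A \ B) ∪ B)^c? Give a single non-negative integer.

7

B ∪ A = {2, 3, 5, 6, 7, 9, 11, 12, 14, 15, 16, 18}
A ∪ C = {5, 6, 10, 11, 12, 16}
(B ∪ A) Δ (A ∪ C) = {2, 3, 7, 9, 10, 14, 15, 18}
((B ∪ A) Δ (A ∪ C)) \ C = {2, 3, 7, 9, 14, 15, 18}
A \ B = {12}
(A \ B) ∪ B = {2, 3, 5, 6, 7, 9, 11, 12, 14, 15, 16, 18}
((A \ B) ∪ B)^c = {1, 4, 8, 10, 13, 17}
(((B ∪ A) Δ (A ∪ C)) \ C) \ ((A \ B) ∪ B)^c = {2, 3, 7, 9, 14, 15, 18}
|(((B ∪ A) Δ (A ∪ C)) \ C) \ ((A \ B) ∪ B)^c| = 7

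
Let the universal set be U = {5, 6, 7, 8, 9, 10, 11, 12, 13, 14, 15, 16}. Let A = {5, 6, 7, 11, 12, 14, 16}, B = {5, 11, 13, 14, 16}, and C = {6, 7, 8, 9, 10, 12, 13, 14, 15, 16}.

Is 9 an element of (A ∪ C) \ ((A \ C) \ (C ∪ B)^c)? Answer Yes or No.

Yes

9 ∉ A and 9 ∈ C, so 9 ∈ A ∪ C
9 ∉ A and 9 ∈ C, so 9 ∉ A \ C
9 ∈ C and 9 ∉ B, so 9 ∈ C ∪ B
9 ∉ (C ∪ B)^c since 9 ∈ (C ∪ B)
9 ∉ (A \ C) and 9 ∉ (C ∪ B)^c, so 9 ∉ (A \ C) \ (C ∪ B)^c
9 ∈ (A ∪ C) and 9 ∉ ((A \ C) \ (C ∪ B)^c), so 9 ∈ (A ∪ C) \ ((A \ C) \ (C ∪ B)^c)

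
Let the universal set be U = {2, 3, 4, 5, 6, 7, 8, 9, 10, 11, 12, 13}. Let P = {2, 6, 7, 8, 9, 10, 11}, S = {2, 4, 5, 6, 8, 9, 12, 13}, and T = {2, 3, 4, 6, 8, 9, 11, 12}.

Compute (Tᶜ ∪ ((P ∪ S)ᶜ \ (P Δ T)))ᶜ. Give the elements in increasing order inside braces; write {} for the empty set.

{2, 3, 4, 6, 8, 9, 11, 12}

Tᶜ = {5, 7, 10, 13}
P ∪ S = {2, 4, 5, 6, 7, 8, 9, 10, 11, 12, 13}
(P ∪ S)ᶜ = {3}
P Δ T = {3, 4, 7, 10, 12}
(P ∪ S)ᶜ \ (P Δ T) = {}
Tᶜ ∪ ((P ∪ S)ᶜ \ (P Δ T)) = {5, 7, 10, 13}
(Tᶜ ∪ ((P ∪ S)ᶜ \ (P Δ T)))ᶜ = {2, 3, 4, 6, 8, 9, 11, 12}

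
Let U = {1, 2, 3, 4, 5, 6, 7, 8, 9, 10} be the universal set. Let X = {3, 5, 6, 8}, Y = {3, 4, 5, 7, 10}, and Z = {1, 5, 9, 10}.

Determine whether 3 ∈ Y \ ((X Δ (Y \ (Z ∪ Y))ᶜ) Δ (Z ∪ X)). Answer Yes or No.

3 ∉ Z and 3 ∈ Y, so 3 ∈ Z ∪ Y
3 ∈ Y and 3 ∈ (Z ∪ Y), so 3 ∉ Y \ (Z ∪ Y)
3 ∈ (Y \ (Z ∪ Y))ᶜ since 3 ∉ (Y \ (Z ∪ Y))
3 ∈ X and 3 ∈ (Y \ (Z ∪ Y))ᶜ, so 3 ∉ X Δ (Y \ (Z ∪ Y))ᶜ
3 ∉ Z and 3 ∈ X, so 3 ∈ Z ∪ X
3 ∉ (X Δ (Y \ (Z ∪ Y))ᶜ) and 3 ∈ (Z ∪ X), so 3 ∈ (X Δ (Y \ (Z ∪ Y))ᶜ) Δ (Z ∪ X)
3 ∈ Y and 3 ∈ ((X Δ (Y \ (Z ∪ Y))ᶜ) Δ (Z ∪ X)), so 3 ∉ Y \ ((X Δ (Y \ (Z ∪ Y))ᶜ) Δ (Z ∪ X))

No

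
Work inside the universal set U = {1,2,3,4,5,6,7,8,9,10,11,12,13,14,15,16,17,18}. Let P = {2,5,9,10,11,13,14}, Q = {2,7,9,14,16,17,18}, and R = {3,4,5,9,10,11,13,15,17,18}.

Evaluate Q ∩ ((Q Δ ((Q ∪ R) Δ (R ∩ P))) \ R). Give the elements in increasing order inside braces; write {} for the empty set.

Q ∪ R = {2,3,4,5,7,9,10,11,13,14,15,16,17,18}
R ∩ P = {5,9,10,11,13}
(Q ∪ R) Δ (R ∩ P) = {2,3,4,7,14,15,16,17,18}
Q Δ ((Q ∪ R) Δ (R ∩ P)) = {3,4,9,15}
(Q Δ ((Q ∪ R) Δ (R ∩ P))) \ R = {}
Q ∩ ((Q Δ ((Q ∪ R) Δ (R ∩ P))) \ R) = {}

{}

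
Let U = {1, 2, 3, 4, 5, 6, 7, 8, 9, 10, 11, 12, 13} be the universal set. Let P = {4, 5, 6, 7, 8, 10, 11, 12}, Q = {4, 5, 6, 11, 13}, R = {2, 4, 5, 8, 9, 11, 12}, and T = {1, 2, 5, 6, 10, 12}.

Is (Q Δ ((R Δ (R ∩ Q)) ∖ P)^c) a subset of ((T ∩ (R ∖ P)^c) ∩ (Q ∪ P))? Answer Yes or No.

R ∩ Q = {4, 5, 11}
R Δ (R ∩ Q) = {2, 8, 9, 12}
(R Δ (R ∩ Q)) ∖ P = {2, 9}
((R Δ (R ∩ Q)) ∖ P)^c = {1, 3, 4, 5, 6, 7, 8, 10, 11, 12, 13}
Q Δ ((R Δ (R ∩ Q)) ∖ P)^c = {1, 3, 7, 8, 10, 12}
R ∖ P = {2, 9}
(R ∖ P)^c = {1, 3, 4, 5, 6, 7, 8, 10, 11, 12, 13}
T ∩ (R ∖ P)^c = {1, 5, 6, 10, 12}
Q ∪ P = {4, 5, 6, 7, 8, 10, 11, 12, 13}
(T ∩ (R ∖ P)^c) ∩ (Q ∪ P) = {5, 6, 10, 12}
1 ∈ Q Δ ((R Δ (R ∩ Q)) ∖ P)^c but 1 ∉ (T ∩ (R ∖ P)^c) ∩ (Q ∪ P), so the inclusion fails.

No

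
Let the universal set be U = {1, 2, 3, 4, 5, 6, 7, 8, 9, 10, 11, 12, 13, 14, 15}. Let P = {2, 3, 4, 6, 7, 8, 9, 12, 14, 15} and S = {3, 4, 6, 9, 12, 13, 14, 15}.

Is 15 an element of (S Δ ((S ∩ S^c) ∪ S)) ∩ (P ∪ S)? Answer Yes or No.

No

15 ∈ S, so 15 ∉ S^c
15 ∈ S and 15 ∉ S^c, so 15 ∉ S ∩ S^c
15 ∉ (S ∩ S^c) and 15 ∈ S, so 15 ∈ (S ∩ S^c) ∪ S
15 ∈ S and 15 ∈ ((S ∩ S^c) ∪ S), so 15 ∉ S Δ ((S ∩ S^c) ∪ S)
15 ∈ P and 15 ∈ S, so 15 ∈ P ∪ S
15 ∉ (S Δ ((S ∩ S^c) ∪ S)) and 15 ∈ (P ∪ S), so 15 ∉ (S Δ ((S ∩ S^c) ∪ S)) ∩ (P ∪ S)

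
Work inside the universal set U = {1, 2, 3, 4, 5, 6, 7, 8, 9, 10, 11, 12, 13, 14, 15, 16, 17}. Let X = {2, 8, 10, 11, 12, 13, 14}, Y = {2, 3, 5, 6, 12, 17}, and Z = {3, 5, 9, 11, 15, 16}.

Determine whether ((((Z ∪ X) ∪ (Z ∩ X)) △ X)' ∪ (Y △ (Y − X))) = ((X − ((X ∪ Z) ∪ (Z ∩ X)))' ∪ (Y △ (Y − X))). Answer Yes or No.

Z ∪ X = {2, 3, 5, 8, 9, 10, 11, 12, 13, 14, 15, 16}
Z ∩ X = {11}
(Z ∪ X) ∪ (Z ∩ X) = {2, 3, 5, 8, 9, 10, 11, 12, 13, 14, 15, 16}
((Z ∪ X) ∪ (Z ∩ X)) △ X = {3, 5, 9, 15, 16}
(((Z ∪ X) ∪ (Z ∩ X)) △ X)' = {1, 2, 4, 6, 7, 8, 10, 11, 12, 13, 14, 17}
Y − X = {3, 5, 6, 17}
Y △ (Y − X) = {2, 12}
(((Z ∪ X) ∪ (Z ∩ X)) △ X)' ∪ (Y △ (Y − X)) = {1, 2, 4, 6, 7, 8, 10, 11, 12, 13, 14, 17}
X ∪ Z = {2, 3, 5, 8, 9, 10, 11, 12, 13, 14, 15, 16}
(X ∪ Z) ∪ (Z ∩ X) = {2, 3, 5, 8, 9, 10, 11, 12, 13, 14, 15, 16}
X − ((X ∪ Z) ∪ (Z ∩ X)) = {}
(X − ((X ∪ Z) ∪ (Z ∩ X)))' = {1, 2, 3, 4, 5, 6, 7, 8, 9, 10, 11, 12, 13, 14, 15, 16, 17}
(X − ((X ∪ Z) ∪ (Z ∩ X)))' ∪ (Y △ (Y − X)) = {1, 2, 3, 4, 5, 6, 7, 8, 9, 10, 11, 12, 13, 14, 15, 16, 17}
3 ∈ (X − ((X ∪ Z) ∪ (Z ∩ X)))' ∪ (Y △ (Y − X)) but 3 ∉ (((Z ∪ X) ∪ (Z ∩ X)) △ X)' ∪ (Y △ (Y − X)), so they differ.

No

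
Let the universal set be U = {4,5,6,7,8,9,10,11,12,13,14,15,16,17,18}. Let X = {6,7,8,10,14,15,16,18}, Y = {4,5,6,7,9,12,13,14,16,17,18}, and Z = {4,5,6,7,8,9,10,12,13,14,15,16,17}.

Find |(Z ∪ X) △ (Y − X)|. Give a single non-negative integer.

8

Z ∪ X = {4,5,6,7,8,9,10,12,13,14,15,16,17,18}
Y − X = {4,5,9,12,13,17}
(Z ∪ X) △ (Y − X) = {6,7,8,10,14,15,16,18}
|(Z ∪ X) △ (Y − X)| = 8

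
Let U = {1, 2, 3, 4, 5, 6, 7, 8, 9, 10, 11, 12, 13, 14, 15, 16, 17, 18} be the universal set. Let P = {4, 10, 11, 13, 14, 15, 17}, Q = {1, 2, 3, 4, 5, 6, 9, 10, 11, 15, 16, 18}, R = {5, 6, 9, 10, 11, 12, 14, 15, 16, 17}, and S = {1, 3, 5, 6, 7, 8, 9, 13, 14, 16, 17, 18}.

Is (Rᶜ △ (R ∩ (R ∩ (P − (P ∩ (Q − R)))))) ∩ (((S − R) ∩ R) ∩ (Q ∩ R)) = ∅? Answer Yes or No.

Yes

Rᶜ = {1, 2, 3, 4, 7, 8, 13, 18}
Q − R = {1, 2, 3, 4, 18}
P ∩ (Q − R) = {4}
P − (P ∩ (Q − R)) = {10, 11, 13, 14, 15, 17}
R ∩ (P − (P ∩ (Q − R))) = {10, 11, 14, 15, 17}
R ∩ (R ∩ (P − (P ∩ (Q − R)))) = {10, 11, 14, 15, 17}
Rᶜ △ (R ∩ (R ∩ (P − (P ∩ (Q − R))))) = {1, 2, 3, 4, 7, 8, 10, 11, 13, 14, 15, 17, 18}
S − R = {1, 3, 7, 8, 13, 18}
(S − R) ∩ R = {}
Q ∩ R = {5, 6, 9, 10, 11, 15, 16}
((S − R) ∩ R) ∩ (Q ∩ R) = {}
{1, 2, 3, 4, 7, 8, 10, 11, 13, 14, 15, 17, 18} and {} share no elements.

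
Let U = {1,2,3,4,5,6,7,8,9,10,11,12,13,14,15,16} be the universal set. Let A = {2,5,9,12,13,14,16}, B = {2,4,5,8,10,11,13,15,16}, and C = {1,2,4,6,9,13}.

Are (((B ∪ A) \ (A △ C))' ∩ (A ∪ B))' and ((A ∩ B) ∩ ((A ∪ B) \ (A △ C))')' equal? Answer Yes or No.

No

B ∪ A = {2,4,5,8,9,10,11,12,13,14,15,16}
A △ C = {1,4,5,6,12,14,16}
(B ∪ A) \ (A △ C) = {2,8,9,10,11,13,15}
((B ∪ A) \ (A △ C))' = {1,3,4,5,6,7,12,14,16}
A ∪ B = {2,4,5,8,9,10,11,12,13,14,15,16}
((B ∪ A) \ (A △ C))' ∩ (A ∪ B) = {4,5,12,14,16}
(((B ∪ A) \ (A △ C))' ∩ (A ∪ B))' = {1,2,3,6,7,8,9,10,11,13,15}
A ∩ B = {2,5,13,16}
(A ∪ B) \ (A △ C) = {2,8,9,10,11,13,15}
((A ∪ B) \ (A △ C))' = {1,3,4,5,6,7,12,14,16}
(A ∩ B) ∩ ((A ∪ B) \ (A △ C))' = {5,16}
((A ∩ B) ∩ ((A ∪ B) \ (A △ C))')' = {1,2,3,4,6,7,8,9,10,11,12,13,14,15}
4 ∈ ((A ∩ B) ∩ ((A ∪ B) \ (A △ C))')' but 4 ∉ (((B ∪ A) \ (A △ C))' ∩ (A ∪ B))', so they differ.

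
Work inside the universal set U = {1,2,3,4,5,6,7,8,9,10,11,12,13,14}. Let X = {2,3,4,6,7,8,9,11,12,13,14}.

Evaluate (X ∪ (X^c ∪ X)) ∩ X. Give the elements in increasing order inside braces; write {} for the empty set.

X^c = {1,5,10}
X^c ∪ X = {1,2,3,4,5,6,7,8,9,10,11,12,13,14}
X ∪ (X^c ∪ X) = {1,2,3,4,5,6,7,8,9,10,11,12,13,14}
(X ∪ (X^c ∪ X)) ∩ X = {2,3,4,6,7,8,9,11,12,13,14}

{2,3,4,6,7,8,9,11,12,13,14}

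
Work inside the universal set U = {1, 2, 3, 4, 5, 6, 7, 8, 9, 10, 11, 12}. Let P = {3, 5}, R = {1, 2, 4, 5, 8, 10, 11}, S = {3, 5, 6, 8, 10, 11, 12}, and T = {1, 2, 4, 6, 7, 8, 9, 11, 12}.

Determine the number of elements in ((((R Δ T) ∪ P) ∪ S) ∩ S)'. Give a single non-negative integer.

R Δ T = {5, 6, 7, 9, 10, 12}
(R Δ T) ∪ P = {3, 5, 6, 7, 9, 10, 12}
((R Δ T) ∪ P) ∪ S = {3, 5, 6, 7, 8, 9, 10, 11, 12}
(((R Δ T) ∪ P) ∪ S) ∩ S = {3, 5, 6, 8, 10, 11, 12}
((((R Δ T) ∪ P) ∪ S) ∩ S)' = {1, 2, 4, 7, 9}
|((((R Δ T) ∪ P) ∪ S) ∩ S)'| = 5

5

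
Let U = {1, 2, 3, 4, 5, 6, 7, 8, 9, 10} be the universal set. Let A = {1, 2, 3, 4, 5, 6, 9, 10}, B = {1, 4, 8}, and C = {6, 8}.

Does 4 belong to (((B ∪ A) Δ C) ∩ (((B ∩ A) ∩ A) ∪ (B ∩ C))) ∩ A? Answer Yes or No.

4 ∈ B and 4 ∈ A, so 4 ∈ B ∪ A
4 ∈ (B ∪ A) and 4 ∉ C, so 4 ∈ (B ∪ A) Δ C
4 ∈ B and 4 ∈ A, so 4 ∈ B ∩ A
4 ∈ (B ∩ A) and 4 ∈ A, so 4 ∈ (B ∩ A) ∩ A
4 ∈ B and 4 ∉ C, so 4 ∉ B ∩ C
4 ∈ ((B ∩ A) ∩ A) and 4 ∉ (B ∩ C), so 4 ∈ ((B ∩ A) ∩ A) ∪ (B ∩ C)
4 ∈ ((B ∪ A) Δ C) and 4 ∈ (((B ∩ A) ∩ A) ∪ (B ∩ C)), so 4 ∈ ((B ∪ A) Δ C) ∩ (((B ∩ A) ∩ A) ∪ (B ∩ C))
4 ∈ (((B ∪ A) Δ C) ∩ (((B ∩ A) ∩ A) ∪ (B ∩ C))) and 4 ∈ A, so 4 ∈ (((B ∪ A) Δ C) ∩ (((B ∩ A) ∩ A) ∪ (B ∩ C))) ∩ A

Yes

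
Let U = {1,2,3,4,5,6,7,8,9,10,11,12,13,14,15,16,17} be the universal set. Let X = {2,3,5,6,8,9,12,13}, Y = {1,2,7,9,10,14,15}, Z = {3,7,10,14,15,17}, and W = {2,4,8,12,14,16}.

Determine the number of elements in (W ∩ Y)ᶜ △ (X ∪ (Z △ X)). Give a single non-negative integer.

W ∩ Y = {2,14}
(W ∩ Y)ᶜ = {1,3,4,5,6,7,8,9,10,11,12,13,15,16,17}
Z △ X = {2,5,6,7,8,9,10,12,13,14,15,17}
X ∪ (Z △ X) = {2,3,5,6,7,8,9,10,12,13,14,15,17}
(W ∩ Y)ᶜ △ (X ∪ (Z △ X)) = {1,2,4,11,14,16}
|(W ∩ Y)ᶜ △ (X ∪ (Z △ X))| = 6

6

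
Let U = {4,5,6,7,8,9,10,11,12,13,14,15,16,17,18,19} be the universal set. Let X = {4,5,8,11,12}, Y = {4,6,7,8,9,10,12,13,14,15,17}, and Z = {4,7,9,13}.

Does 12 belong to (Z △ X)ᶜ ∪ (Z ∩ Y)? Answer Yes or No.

No

12 ∉ Z and 12 ∈ X, so 12 ∈ Z △ X
12 ∉ (Z △ X)ᶜ since 12 ∈ (Z △ X)
12 ∉ Z and 12 ∈ Y, so 12 ∉ Z ∩ Y
12 ∉ (Z △ X)ᶜ and 12 ∉ (Z ∩ Y), so 12 ∉ (Z △ X)ᶜ ∪ (Z ∩ Y)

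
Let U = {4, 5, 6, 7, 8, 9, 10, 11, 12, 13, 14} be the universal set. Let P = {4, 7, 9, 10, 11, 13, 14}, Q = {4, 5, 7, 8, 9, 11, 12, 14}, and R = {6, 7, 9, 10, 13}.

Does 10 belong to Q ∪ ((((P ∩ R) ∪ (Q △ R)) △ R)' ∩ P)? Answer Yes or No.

Yes

10 ∈ P and 10 ∈ R, so 10 ∈ P ∩ R
10 ∉ Q and 10 ∈ R, so 10 ∈ Q △ R
10 ∈ (P ∩ R) and 10 ∈ (Q △ R), so 10 ∈ (P ∩ R) ∪ (Q △ R)
10 ∈ ((P ∩ R) ∪ (Q △ R)) and 10 ∈ R, so 10 ∉ ((P ∩ R) ∪ (Q △ R)) △ R
10 ∈ (((P ∩ R) ∪ (Q △ R)) △ R)' since 10 ∉ (((P ∩ R) ∪ (Q △ R)) △ R)
10 ∈ (((P ∩ R) ∪ (Q △ R)) △ R)' and 10 ∈ P, so 10 ∈ (((P ∩ R) ∪ (Q △ R)) △ R)' ∩ P
10 ∉ Q and 10 ∈ ((((P ∩ R) ∪ (Q △ R)) △ R)' ∩ P), so 10 ∈ Q ∪ ((((P ∩ R) ∪ (Q △ R)) △ R)' ∩ P)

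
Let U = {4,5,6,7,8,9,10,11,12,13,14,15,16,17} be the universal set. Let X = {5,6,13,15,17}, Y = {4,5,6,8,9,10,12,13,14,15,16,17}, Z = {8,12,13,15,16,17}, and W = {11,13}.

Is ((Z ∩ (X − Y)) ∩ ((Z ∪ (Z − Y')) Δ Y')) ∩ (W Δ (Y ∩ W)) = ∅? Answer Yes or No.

X − Y = {}
Z ∩ (X − Y) = {}
Y' = {7,11}
Z − Y' = {8,12,13,15,16,17}
Z ∪ (Z − Y') = {8,12,13,15,16,17}
(Z ∪ (Z − Y')) Δ Y' = {7,8,11,12,13,15,16,17}
(Z ∩ (X − Y)) ∩ ((Z ∪ (Z − Y')) Δ Y') = {}
Y ∩ W = {13}
W Δ (Y ∩ W) = {11}
{} and {11} share no elements.

Yes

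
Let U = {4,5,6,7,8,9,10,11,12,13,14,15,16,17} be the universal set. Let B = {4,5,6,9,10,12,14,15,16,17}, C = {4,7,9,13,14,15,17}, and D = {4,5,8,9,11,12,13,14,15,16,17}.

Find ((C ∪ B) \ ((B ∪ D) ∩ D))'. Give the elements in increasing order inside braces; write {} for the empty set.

C ∪ B = {4,5,6,7,9,10,12,13,14,15,16,17}
B ∪ D = {4,5,6,8,9,10,11,12,13,14,15,16,17}
(B ∪ D) ∩ D = {4,5,8,9,11,12,13,14,15,16,17}
(C ∪ B) \ ((B ∪ D) ∩ D) = {6,7,10}
((C ∪ B) \ ((B ∪ D) ∩ D))' = {4,5,8,9,11,12,13,14,15,16,17}

{4,5,8,9,11,12,13,14,15,16,17}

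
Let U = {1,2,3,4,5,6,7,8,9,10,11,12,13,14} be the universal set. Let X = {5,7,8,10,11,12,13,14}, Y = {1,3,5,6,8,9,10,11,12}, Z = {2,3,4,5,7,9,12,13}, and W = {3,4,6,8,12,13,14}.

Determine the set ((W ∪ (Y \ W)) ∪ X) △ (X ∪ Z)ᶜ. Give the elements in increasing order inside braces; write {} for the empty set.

{3,4,5,7,8,9,10,11,12,13,14}

Y \ W = {1,5,9,10,11}
W ∪ (Y \ W) = {1,3,4,5,6,8,9,10,11,12,13,14}
(W ∪ (Y \ W)) ∪ X = {1,3,4,5,6,7,8,9,10,11,12,13,14}
X ∪ Z = {2,3,4,5,7,8,9,10,11,12,13,14}
(X ∪ Z)ᶜ = {1,6}
((W ∪ (Y \ W)) ∪ X) △ (X ∪ Z)ᶜ = {3,4,5,7,8,9,10,11,12,13,14}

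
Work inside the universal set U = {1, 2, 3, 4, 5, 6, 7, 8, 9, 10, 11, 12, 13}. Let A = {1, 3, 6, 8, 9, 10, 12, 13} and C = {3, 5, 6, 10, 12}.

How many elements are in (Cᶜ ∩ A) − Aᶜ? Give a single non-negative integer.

4

Cᶜ = {1, 2, 4, 7, 8, 9, 11, 13}
Cᶜ ∩ A = {1, 8, 9, 13}
Aᶜ = {2, 4, 5, 7, 11}
(Cᶜ ∩ A) − Aᶜ = {1, 8, 9, 13}
|(Cᶜ ∩ A) − Aᶜ| = 4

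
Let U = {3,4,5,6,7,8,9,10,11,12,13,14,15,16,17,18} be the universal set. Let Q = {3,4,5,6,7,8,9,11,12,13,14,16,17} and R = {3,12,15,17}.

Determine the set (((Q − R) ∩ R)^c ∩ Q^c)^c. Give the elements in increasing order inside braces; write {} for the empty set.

{3,4,5,6,7,8,9,11,12,13,14,16,17}

Q − R = {4,5,6,7,8,9,11,13,14,16}
(Q − R) ∩ R = {}
((Q − R) ∩ R)^c = {3,4,5,6,7,8,9,10,11,12,13,14,15,16,17,18}
Q^c = {10,15,18}
((Q − R) ∩ R)^c ∩ Q^c = {10,15,18}
(((Q − R) ∩ R)^c ∩ Q^c)^c = {3,4,5,6,7,8,9,11,12,13,14,16,17}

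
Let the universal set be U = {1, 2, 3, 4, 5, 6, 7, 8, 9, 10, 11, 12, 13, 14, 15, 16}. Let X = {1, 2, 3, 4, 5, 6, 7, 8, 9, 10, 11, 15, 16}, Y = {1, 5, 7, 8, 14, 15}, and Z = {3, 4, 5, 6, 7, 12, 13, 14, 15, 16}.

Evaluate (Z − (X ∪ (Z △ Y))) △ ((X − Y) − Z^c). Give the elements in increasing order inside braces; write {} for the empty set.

Z △ Y = {1, 3, 4, 6, 8, 12, 13, 16}
X ∪ (Z △ Y) = {1, 2, 3, 4, 5, 6, 7, 8, 9, 10, 11, 12, 13, 15, 16}
Z − (X ∪ (Z △ Y)) = {14}
X − Y = {2, 3, 4, 6, 9, 10, 11, 16}
Z^c = {1, 2, 8, 9, 10, 11}
(X − Y) − Z^c = {3, 4, 6, 16}
(Z − (X ∪ (Z △ Y))) △ ((X − Y) − Z^c) = {3, 4, 6, 14, 16}

{3, 4, 6, 14, 16}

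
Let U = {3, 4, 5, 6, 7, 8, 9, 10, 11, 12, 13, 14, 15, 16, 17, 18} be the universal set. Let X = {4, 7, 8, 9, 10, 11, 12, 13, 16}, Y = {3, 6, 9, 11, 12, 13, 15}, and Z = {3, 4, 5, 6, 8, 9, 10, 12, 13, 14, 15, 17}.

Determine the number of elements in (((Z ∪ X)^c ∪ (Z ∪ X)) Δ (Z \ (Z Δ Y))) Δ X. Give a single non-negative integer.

7

Z ∪ X = {3, 4, 5, 6, 7, 8, 9, 10, 11, 12, 13, 14, 15, 16, 17}
(Z ∪ X)^c = {18}
(Z ∪ X)^c ∪ (Z ∪ X) = {3, 4, 5, 6, 7, 8, 9, 10, 11, 12, 13, 14, 15, 16, 17, 18}
Z Δ Y = {4, 5, 8, 10, 11, 14, 17}
Z \ (Z Δ Y) = {3, 6, 9, 12, 13, 15}
((Z ∪ X)^c ∪ (Z ∪ X)) Δ (Z \ (Z Δ Y)) = {4, 5, 7, 8, 10, 11, 14, 16, 17, 18}
(((Z ∪ X)^c ∪ (Z ∪ X)) Δ (Z \ (Z Δ Y))) Δ X = {5, 9, 12, 13, 14, 17, 18}
|(((Z ∪ X)^c ∪ (Z ∪ X)) Δ (Z \ (Z Δ Y))) Δ X| = 7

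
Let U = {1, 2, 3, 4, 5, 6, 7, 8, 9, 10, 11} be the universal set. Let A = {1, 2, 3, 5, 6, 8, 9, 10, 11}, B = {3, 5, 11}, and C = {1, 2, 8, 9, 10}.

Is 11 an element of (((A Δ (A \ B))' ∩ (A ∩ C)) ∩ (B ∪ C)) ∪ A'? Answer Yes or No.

11 ∈ A and 11 ∈ B, so 11 ∉ A \ B
11 ∈ A and 11 ∉ (A \ B), so 11 ∈ A Δ (A \ B)
11 ∉ (A Δ (A \ B))' since 11 ∈ (A Δ (A \ B))
11 ∈ A and 11 ∉ C, so 11 ∉ A ∩ C
11 ∉ (A Δ (A \ B))' and 11 ∉ (A ∩ C), so 11 ∉ (A Δ (A \ B))' ∩ (A ∩ C)
11 ∈ B and 11 ∉ C, so 11 ∈ B ∪ C
11 ∉ ((A Δ (A \ B))' ∩ (A ∩ C)) and 11 ∈ (B ∪ C), so 11 ∉ ((A Δ (A \ B))' ∩ (A ∩ C)) ∩ (B ∪ C)
11 ∈ A, so 11 ∉ A'
11 ∉ (((A Δ (A \ B))' ∩ (A ∩ C)) ∩ (B ∪ C)) and 11 ∉ A', so 11 ∉ (((A Δ (A \ B))' ∩ (A ∩ C)) ∩ (B ∪ C)) ∪ A'

No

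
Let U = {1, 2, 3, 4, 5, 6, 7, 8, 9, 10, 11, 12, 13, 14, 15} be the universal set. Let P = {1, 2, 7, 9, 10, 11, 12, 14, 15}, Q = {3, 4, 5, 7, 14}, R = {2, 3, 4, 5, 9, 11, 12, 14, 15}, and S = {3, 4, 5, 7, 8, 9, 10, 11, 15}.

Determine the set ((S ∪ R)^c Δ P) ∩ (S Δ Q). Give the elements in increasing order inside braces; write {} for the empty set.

{9, 10, 11, 14, 15}

S ∪ R = {2, 3, 4, 5, 7, 8, 9, 10, 11, 12, 14, 15}
(S ∪ R)^c = {1, 6, 13}
(S ∪ R)^c Δ P = {2, 6, 7, 9, 10, 11, 12, 13, 14, 15}
S Δ Q = {8, 9, 10, 11, 14, 15}
((S ∪ R)^c Δ P) ∩ (S Δ Q) = {9, 10, 11, 14, 15}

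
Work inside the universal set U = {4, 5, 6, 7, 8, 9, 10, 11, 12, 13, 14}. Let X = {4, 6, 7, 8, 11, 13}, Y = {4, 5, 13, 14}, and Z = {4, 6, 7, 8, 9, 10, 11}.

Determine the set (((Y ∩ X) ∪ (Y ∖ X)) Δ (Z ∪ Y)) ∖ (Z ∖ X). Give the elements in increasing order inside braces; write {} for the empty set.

{6, 7, 8, 11}

Y ∩ X = {4, 13}
Y ∖ X = {5, 14}
(Y ∩ X) ∪ (Y ∖ X) = {4, 5, 13, 14}
Z ∪ Y = {4, 5, 6, 7, 8, 9, 10, 11, 13, 14}
((Y ∩ X) ∪ (Y ∖ X)) Δ (Z ∪ Y) = {6, 7, 8, 9, 10, 11}
Z ∖ X = {9, 10}
(((Y ∩ X) ∪ (Y ∖ X)) Δ (Z ∪ Y)) ∖ (Z ∖ X) = {6, 7, 8, 11}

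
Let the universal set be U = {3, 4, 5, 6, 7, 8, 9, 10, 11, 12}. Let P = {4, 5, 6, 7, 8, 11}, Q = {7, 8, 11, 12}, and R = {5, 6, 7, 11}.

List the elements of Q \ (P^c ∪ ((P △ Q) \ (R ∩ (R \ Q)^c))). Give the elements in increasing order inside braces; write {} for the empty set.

{7, 8, 11}

P^c = {3, 9, 10, 12}
P △ Q = {4, 5, 6, 12}
R \ Q = {5, 6}
(R \ Q)^c = {3, 4, 7, 8, 9, 10, 11, 12}
R ∩ (R \ Q)^c = {7, 11}
(P △ Q) \ (R ∩ (R \ Q)^c) = {4, 5, 6, 12}
P^c ∪ ((P △ Q) \ (R ∩ (R \ Q)^c)) = {3, 4, 5, 6, 9, 10, 12}
Q \ (P^c ∪ ((P △ Q) \ (R ∩ (R \ Q)^c))) = {7, 8, 11}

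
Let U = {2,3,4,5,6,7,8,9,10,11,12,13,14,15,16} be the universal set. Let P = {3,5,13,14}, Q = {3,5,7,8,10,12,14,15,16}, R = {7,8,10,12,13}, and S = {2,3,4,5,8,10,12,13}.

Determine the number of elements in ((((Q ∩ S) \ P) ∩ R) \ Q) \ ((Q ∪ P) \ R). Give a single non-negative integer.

Q ∩ S = {3,5,8,10,12}
(Q ∩ S) \ P = {8,10,12}
((Q ∩ S) \ P) ∩ R = {8,10,12}
(((Q ∩ S) \ P) ∩ R) \ Q = {}
Q ∪ P = {3,5,7,8,10,12,13,14,15,16}
(Q ∪ P) \ R = {3,5,14,15,16}
((((Q ∩ S) \ P) ∩ R) \ Q) \ ((Q ∪ P) \ R) = {}
|((((Q ∩ S) \ P) ∩ R) \ Q) \ ((Q ∪ P) \ R)| = 0

0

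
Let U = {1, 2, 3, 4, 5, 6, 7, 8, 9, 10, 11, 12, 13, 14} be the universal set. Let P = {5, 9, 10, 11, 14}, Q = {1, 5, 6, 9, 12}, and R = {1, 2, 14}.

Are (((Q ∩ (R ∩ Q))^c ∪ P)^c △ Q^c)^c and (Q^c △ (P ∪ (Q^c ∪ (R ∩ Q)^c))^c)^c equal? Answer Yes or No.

Yes

R ∩ Q = {1}
Q ∩ (R ∩ Q) = {1}
(Q ∩ (R ∩ Q))^c = {2, 3, 4, 5, 6, 7, 8, 9, 10, 11, 12, 13, 14}
(Q ∩ (R ∩ Q))^c ∪ P = {2, 3, 4, 5, 6, 7, 8, 9, 10, 11, 12, 13, 14}
((Q ∩ (R ∩ Q))^c ∪ P)^c = {1}
Q^c = {2, 3, 4, 7, 8, 10, 11, 13, 14}
((Q ∩ (R ∩ Q))^c ∪ P)^c △ Q^c = {1, 2, 3, 4, 7, 8, 10, 11, 13, 14}
(((Q ∩ (R ∩ Q))^c ∪ P)^c △ Q^c)^c = {5, 6, 9, 12}
(R ∩ Q)^c = {2, 3, 4, 5, 6, 7, 8, 9, 10, 11, 12, 13, 14}
Q^c ∪ (R ∩ Q)^c = {2, 3, 4, 5, 6, 7, 8, 9, 10, 11, 12, 13, 14}
P ∪ (Q^c ∪ (R ∩ Q)^c) = {2, 3, 4, 5, 6, 7, 8, 9, 10, 11, 12, 13, 14}
(P ∪ (Q^c ∪ (R ∩ Q)^c))^c = {1}
Q^c △ (P ∪ (Q^c ∪ (R ∩ Q)^c))^c = {1, 2, 3, 4, 7, 8, 10, 11, 13, 14}
(Q^c △ (P ∪ (Q^c ∪ (R ∩ Q)^c))^c)^c = {5, 6, 9, 12}
Both equal {5, 6, 9, 12}, so (((Q ∩ (R ∩ Q))^c ∪ P)^c △ Q^c)^c = (Q^c △ (P ∪ (Q^c ∪ (R ∩ Q)^c))^c)^c.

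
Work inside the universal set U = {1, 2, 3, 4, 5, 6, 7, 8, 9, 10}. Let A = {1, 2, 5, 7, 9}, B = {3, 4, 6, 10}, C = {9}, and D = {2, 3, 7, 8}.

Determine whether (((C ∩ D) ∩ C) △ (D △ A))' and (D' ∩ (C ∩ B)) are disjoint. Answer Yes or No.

C ∩ D = {}
(C ∩ D) ∩ C = {}
D △ A = {1, 3, 5, 8, 9}
((C ∩ D) ∩ C) △ (D △ A) = {1, 3, 5, 8, 9}
(((C ∩ D) ∩ C) △ (D △ A))' = {2, 4, 6, 7, 10}
D' = {1, 4, 5, 6, 9, 10}
C ∩ B = {}
D' ∩ (C ∩ B) = {}
{2, 4, 6, 7, 10} and {} share no elements.

Yes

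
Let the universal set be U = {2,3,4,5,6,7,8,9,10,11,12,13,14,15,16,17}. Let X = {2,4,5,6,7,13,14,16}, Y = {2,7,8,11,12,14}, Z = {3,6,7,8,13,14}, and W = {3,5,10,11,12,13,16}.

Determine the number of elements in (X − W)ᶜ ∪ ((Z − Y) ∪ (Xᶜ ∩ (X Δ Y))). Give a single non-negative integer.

12

X − W = {2,4,6,7,14}
(X − W)ᶜ = {3,5,8,9,10,11,12,13,15,16,17}
Z − Y = {3,6,13}
Xᶜ = {3,8,9,10,11,12,15,17}
X Δ Y = {4,5,6,8,11,12,13,16}
Xᶜ ∩ (X Δ Y) = {8,11,12}
(Z − Y) ∪ (Xᶜ ∩ (X Δ Y)) = {3,6,8,11,12,13}
(X − W)ᶜ ∪ ((Z − Y) ∪ (Xᶜ ∩ (X Δ Y))) = {3,5,6,8,9,10,11,12,13,15,16,17}
|(X − W)ᶜ ∪ ((Z − Y) ∪ (Xᶜ ∩ (X Δ Y)))| = 12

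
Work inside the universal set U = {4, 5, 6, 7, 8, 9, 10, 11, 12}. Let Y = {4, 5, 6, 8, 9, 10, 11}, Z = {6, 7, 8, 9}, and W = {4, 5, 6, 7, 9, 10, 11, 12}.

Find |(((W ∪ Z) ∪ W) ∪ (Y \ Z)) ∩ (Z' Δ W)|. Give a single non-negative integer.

W ∪ Z = {4, 5, 6, 7, 8, 9, 10, 11, 12}
(W ∪ Z) ∪ W = {4, 5, 6, 7, 8, 9, 10, 11, 12}
Y \ Z = {4, 5, 10, 11}
((W ∪ Z) ∪ W) ∪ (Y \ Z) = {4, 5, 6, 7, 8, 9, 10, 11, 12}
Z' = {4, 5, 10, 11, 12}
Z' Δ W = {6, 7, 9}
(((W ∪ Z) ∪ W) ∪ (Y \ Z)) ∩ (Z' Δ W) = {6, 7, 9}
|(((W ∪ Z) ∪ W) ∪ (Y \ Z)) ∩ (Z' Δ W)| = 3

3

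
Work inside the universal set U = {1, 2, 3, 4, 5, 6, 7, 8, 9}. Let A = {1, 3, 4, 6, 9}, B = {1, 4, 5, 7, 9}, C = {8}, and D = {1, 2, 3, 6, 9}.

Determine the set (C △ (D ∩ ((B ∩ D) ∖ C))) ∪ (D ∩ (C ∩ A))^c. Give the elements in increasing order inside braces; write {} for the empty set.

{1, 2, 3, 4, 5, 6, 7, 8, 9}

B ∩ D = {1, 9}
(B ∩ D) ∖ C = {1, 9}
D ∩ ((B ∩ D) ∖ C) = {1, 9}
C △ (D ∩ ((B ∩ D) ∖ C)) = {1, 8, 9}
C ∩ A = {}
D ∩ (C ∩ A) = {}
(D ∩ (C ∩ A))^c = {1, 2, 3, 4, 5, 6, 7, 8, 9}
(C △ (D ∩ ((B ∩ D) ∖ C))) ∪ (D ∩ (C ∩ A))^c = {1, 2, 3, 4, 5, 6, 7, 8, 9}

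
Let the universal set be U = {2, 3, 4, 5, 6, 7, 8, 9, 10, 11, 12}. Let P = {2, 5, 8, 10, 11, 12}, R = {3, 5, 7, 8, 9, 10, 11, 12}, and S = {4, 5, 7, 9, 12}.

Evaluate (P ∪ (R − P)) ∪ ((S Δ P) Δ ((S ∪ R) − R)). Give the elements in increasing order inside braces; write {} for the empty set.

R − P = {3, 7, 9}
P ∪ (R − P) = {2, 3, 5, 7, 8, 9, 10, 11, 12}
S Δ P = {2, 4, 7, 8, 9, 10, 11}
S ∪ R = {3, 4, 5, 7, 8, 9, 10, 11, 12}
(S ∪ R) − R = {4}
(S Δ P) Δ ((S ∪ R) − R) = {2, 7, 8, 9, 10, 11}
(P ∪ (R − P)) ∪ ((S Δ P) Δ ((S ∪ R) − R)) = {2, 3, 5, 7, 8, 9, 10, 11, 12}

{2, 3, 5, 7, 8, 9, 10, 11, 12}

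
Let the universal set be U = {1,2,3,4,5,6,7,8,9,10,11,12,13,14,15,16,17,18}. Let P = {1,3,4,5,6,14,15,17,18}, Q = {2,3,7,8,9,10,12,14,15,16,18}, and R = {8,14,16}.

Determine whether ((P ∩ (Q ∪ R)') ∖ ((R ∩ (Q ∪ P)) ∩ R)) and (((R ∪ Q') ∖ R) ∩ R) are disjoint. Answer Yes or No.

Yes

Q ∪ R = {2,3,7,8,9,10,12,14,15,16,18}
(Q ∪ R)' = {1,4,5,6,11,13,17}
P ∩ (Q ∪ R)' = {1,4,5,6,17}
Q ∪ P = {1,2,3,4,5,6,7,8,9,10,12,14,15,16,17,18}
R ∩ (Q ∪ P) = {8,14,16}
(R ∩ (Q ∪ P)) ∩ R = {8,14,16}
(P ∩ (Q ∪ R)') ∖ ((R ∩ (Q ∪ P)) ∩ R) = {1,4,5,6,17}
Q' = {1,4,5,6,11,13,17}
R ∪ Q' = {1,4,5,6,8,11,13,14,16,17}
(R ∪ Q') ∖ R = {1,4,5,6,11,13,17}
((R ∪ Q') ∖ R) ∩ R = {}
{1,4,5,6,17} and {} share no elements.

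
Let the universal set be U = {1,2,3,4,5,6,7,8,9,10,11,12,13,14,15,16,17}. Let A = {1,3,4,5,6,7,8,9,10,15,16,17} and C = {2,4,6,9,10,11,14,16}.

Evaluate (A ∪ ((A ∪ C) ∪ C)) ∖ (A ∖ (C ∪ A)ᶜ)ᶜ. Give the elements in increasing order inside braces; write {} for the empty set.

A ∪ C = {1,2,3,4,5,6,7,8,9,10,11,14,15,16,17}
(A ∪ C) ∪ C = {1,2,3,4,5,6,7,8,9,10,11,14,15,16,17}
A ∪ ((A ∪ C) ∪ C) = {1,2,3,4,5,6,7,8,9,10,11,14,15,16,17}
C ∪ A = {1,2,3,4,5,6,7,8,9,10,11,14,15,16,17}
(C ∪ A)ᶜ = {12,13}
A ∖ (C ∪ A)ᶜ = {1,3,4,5,6,7,8,9,10,15,16,17}
(A ∖ (C ∪ A)ᶜ)ᶜ = {2,11,12,13,14}
(A ∪ ((A ∪ C) ∪ C)) ∖ (A ∖ (C ∪ A)ᶜ)ᶜ = {1,3,4,5,6,7,8,9,10,15,16,17}

{1,3,4,5,6,7,8,9,10,15,16,17}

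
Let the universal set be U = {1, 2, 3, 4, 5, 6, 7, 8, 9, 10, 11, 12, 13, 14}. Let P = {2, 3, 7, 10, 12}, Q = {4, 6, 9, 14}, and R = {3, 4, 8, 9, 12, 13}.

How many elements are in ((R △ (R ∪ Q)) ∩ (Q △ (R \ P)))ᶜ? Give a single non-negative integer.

R ∪ Q = {3, 4, 6, 8, 9, 12, 13, 14}
R △ (R ∪ Q) = {6, 14}
R \ P = {4, 8, 9, 13}
Q △ (R \ P) = {6, 8, 13, 14}
(R △ (R ∪ Q)) ∩ (Q △ (R \ P)) = {6, 14}
((R △ (R ∪ Q)) ∩ (Q △ (R \ P)))ᶜ = {1, 2, 3, 4, 5, 7, 8, 9, 10, 11, 12, 13}
|((R △ (R ∪ Q)) ∩ (Q △ (R \ P)))ᶜ| = 12

12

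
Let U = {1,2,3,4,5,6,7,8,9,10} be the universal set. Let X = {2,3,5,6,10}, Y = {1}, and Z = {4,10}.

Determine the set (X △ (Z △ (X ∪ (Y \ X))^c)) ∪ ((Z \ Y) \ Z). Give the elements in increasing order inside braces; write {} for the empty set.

{2,3,5,6,7,8,9}

Y \ X = {1}
X ∪ (Y \ X) = {1,2,3,5,6,10}
(X ∪ (Y \ X))^c = {4,7,8,9}
Z △ (X ∪ (Y \ X))^c = {7,8,9,10}
X △ (Z △ (X ∪ (Y \ X))^c) = {2,3,5,6,7,8,9}
Z \ Y = {4,10}
(Z \ Y) \ Z = {}
(X △ (Z △ (X ∪ (Y \ X))^c)) ∪ ((Z \ Y) \ Z) = {2,3,5,6,7,8,9}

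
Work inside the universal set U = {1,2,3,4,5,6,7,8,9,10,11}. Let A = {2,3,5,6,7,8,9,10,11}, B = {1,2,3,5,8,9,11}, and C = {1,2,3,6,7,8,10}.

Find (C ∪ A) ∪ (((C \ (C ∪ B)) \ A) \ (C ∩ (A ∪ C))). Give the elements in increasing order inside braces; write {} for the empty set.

C ∪ A = {1,2,3,5,6,7,8,9,10,11}
C ∪ B = {1,2,3,5,6,7,8,9,10,11}
C \ (C ∪ B) = {}
(C \ (C ∪ B)) \ A = {}
A ∪ C = {1,2,3,5,6,7,8,9,10,11}
C ∩ (A ∪ C) = {1,2,3,6,7,8,10}
((C \ (C ∪ B)) \ A) \ (C ∩ (A ∪ C)) = {}
(C ∪ A) ∪ (((C \ (C ∪ B)) \ A) \ (C ∩ (A ∪ C))) = {1,2,3,5,6,7,8,9,10,11}

{1,2,3,5,6,7,8,9,10,11}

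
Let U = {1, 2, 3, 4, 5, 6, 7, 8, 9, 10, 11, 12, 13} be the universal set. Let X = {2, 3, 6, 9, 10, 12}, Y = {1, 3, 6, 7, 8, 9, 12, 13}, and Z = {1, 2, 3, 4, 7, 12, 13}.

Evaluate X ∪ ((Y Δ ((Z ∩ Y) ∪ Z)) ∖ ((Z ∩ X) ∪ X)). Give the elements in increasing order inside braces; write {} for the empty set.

Z ∩ Y = {1, 3, 7, 12, 13}
(Z ∩ Y) ∪ Z = {1, 2, 3, 4, 7, 12, 13}
Y Δ ((Z ∩ Y) ∪ Z) = {2, 4, 6, 8, 9}
Z ∩ X = {2, 3, 12}
(Z ∩ X) ∪ X = {2, 3, 6, 9, 10, 12}
(Y Δ ((Z ∩ Y) ∪ Z)) ∖ ((Z ∩ X) ∪ X) = {4, 8}
X ∪ ((Y Δ ((Z ∩ Y) ∪ Z)) ∖ ((Z ∩ X) ∪ X)) = {2, 3, 4, 6, 8, 9, 10, 12}

{2, 3, 4, 6, 8, 9, 10, 12}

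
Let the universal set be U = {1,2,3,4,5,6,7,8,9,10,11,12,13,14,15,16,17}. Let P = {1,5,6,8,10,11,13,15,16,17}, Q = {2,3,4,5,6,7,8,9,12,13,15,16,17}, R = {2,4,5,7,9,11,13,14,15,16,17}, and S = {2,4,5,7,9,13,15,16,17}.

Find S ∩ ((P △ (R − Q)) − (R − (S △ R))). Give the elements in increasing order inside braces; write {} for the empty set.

{}

R − Q = {11,14}
P △ (R − Q) = {1,5,6,8,10,13,14,15,16,17}
S △ R = {11,14}
R − (S △ R) = {2,4,5,7,9,13,15,16,17}
(P △ (R − Q)) − (R − (S △ R)) = {1,6,8,10,14}
S ∩ ((P △ (R − Q)) − (R − (S △ R))) = {}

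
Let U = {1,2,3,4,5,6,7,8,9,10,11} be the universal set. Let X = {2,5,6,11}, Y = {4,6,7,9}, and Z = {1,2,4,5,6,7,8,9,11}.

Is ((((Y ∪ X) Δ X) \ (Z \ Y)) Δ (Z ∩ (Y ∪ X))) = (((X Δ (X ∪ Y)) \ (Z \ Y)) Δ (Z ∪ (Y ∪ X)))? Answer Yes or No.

Y ∪ X = {2,4,5,6,7,9,11}
(Y ∪ X) Δ X = {4,7,9}
Z \ Y = {1,2,5,8,11}
((Y ∪ X) Δ X) \ (Z \ Y) = {4,7,9}
Z ∩ (Y ∪ X) = {2,4,5,6,7,9,11}
(((Y ∪ X) Δ X) \ (Z \ Y)) Δ (Z ∩ (Y ∪ X)) = {2,5,6,11}
X ∪ Y = {2,4,5,6,7,9,11}
X Δ (X ∪ Y) = {4,7,9}
(X Δ (X ∪ Y)) \ (Z \ Y) = {4,7,9}
Z ∪ (Y ∪ X) = {1,2,4,5,6,7,8,9,11}
((X Δ (X ∪ Y)) \ (Z \ Y)) Δ (Z ∪ (Y ∪ X)) = {1,2,5,6,8,11}
1 ∈ ((X Δ (X ∪ Y)) \ (Z \ Y)) Δ (Z ∪ (Y ∪ X)) but 1 ∉ (((Y ∪ X) Δ X) \ (Z \ Y)) Δ (Z ∩ (Y ∪ X)), so they differ.

No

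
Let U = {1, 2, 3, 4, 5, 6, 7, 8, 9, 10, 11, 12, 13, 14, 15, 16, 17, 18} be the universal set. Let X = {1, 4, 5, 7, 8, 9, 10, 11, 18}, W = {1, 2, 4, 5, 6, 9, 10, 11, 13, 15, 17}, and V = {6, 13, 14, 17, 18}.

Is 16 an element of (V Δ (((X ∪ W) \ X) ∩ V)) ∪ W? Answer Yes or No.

No

16 ∉ X and 16 ∉ W, so 16 ∉ X ∪ W
16 ∉ (X ∪ W) and 16 ∉ X, so 16 ∉ (X ∪ W) \ X
16 ∉ ((X ∪ W) \ X) and 16 ∉ V, so 16 ∉ ((X ∪ W) \ X) ∩ V
16 ∉ V and 16 ∉ (((X ∪ W) \ X) ∩ V), so 16 ∉ V Δ (((X ∪ W) \ X) ∩ V)
16 ∉ (V Δ (((X ∪ W) \ X) ∩ V)) and 16 ∉ W, so 16 ∉ (V Δ (((X ∪ W) \ X) ∩ V)) ∪ W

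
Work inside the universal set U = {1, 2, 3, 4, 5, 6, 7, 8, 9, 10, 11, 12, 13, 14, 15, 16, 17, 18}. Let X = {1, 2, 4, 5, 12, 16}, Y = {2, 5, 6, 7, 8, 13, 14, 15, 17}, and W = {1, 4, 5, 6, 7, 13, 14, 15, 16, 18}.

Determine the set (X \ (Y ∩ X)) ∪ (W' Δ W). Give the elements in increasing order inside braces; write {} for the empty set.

Y ∩ X = {2, 5}
X \ (Y ∩ X) = {1, 4, 12, 16}
W' = {2, 3, 8, 9, 10, 11, 12, 17}
W' Δ W = {1, 2, 3, 4, 5, 6, 7, 8, 9, 10, 11, 12, 13, 14, 15, 16, 17, 18}
(X \ (Y ∩ X)) ∪ (W' Δ W) = {1, 2, 3, 4, 5, 6, 7, 8, 9, 10, 11, 12, 13, 14, 15, 16, 17, 18}

{1, 2, 3, 4, 5, 6, 7, 8, 9, 10, 11, 12, 13, 14, 15, 16, 17, 18}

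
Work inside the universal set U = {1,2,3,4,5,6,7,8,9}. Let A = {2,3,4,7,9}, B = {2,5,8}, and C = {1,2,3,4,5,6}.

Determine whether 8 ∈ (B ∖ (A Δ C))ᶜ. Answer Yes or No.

No

8 ∉ A and 8 ∉ C, so 8 ∉ A Δ C
8 ∈ B and 8 ∉ (A Δ C), so 8 ∈ B ∖ (A Δ C)
8 ∉ (B ∖ (A Δ C))ᶜ since 8 ∈ (B ∖ (A Δ C))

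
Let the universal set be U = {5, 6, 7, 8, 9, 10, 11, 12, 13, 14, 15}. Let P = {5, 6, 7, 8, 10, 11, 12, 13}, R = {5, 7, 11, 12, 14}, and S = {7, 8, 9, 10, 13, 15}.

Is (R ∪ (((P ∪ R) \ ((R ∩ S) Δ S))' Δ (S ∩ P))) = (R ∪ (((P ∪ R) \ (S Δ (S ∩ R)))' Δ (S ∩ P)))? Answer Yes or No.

Yes

P ∪ R = {5, 6, 7, 8, 10, 11, 12, 13, 14}
R ∩ S = {7}
(R ∩ S) Δ S = {8, 9, 10, 13, 15}
(P ∪ R) \ ((R ∩ S) Δ S) = {5, 6, 7, 11, 12, 14}
((P ∪ R) \ ((R ∩ S) Δ S))' = {8, 9, 10, 13, 15}
S ∩ P = {7, 8, 10, 13}
((P ∪ R) \ ((R ∩ S) Δ S))' Δ (S ∩ P) = {7, 9, 15}
R ∪ (((P ∪ R) \ ((R ∩ S) Δ S))' Δ (S ∩ P)) = {5, 7, 9, 11, 12, 14, 15}
S ∩ R = {7}
S Δ (S ∩ R) = {8, 9, 10, 13, 15}
(P ∪ R) \ (S Δ (S ∩ R)) = {5, 6, 7, 11, 12, 14}
((P ∪ R) \ (S Δ (S ∩ R)))' = {8, 9, 10, 13, 15}
((P ∪ R) \ (S Δ (S ∩ R)))' Δ (S ∩ P) = {7, 9, 15}
R ∪ (((P ∪ R) \ (S Δ (S ∩ R)))' Δ (S ∩ P)) = {5, 7, 9, 11, 12, 14, 15}
Both equal {5, 7, 9, 11, 12, 14, 15}, so R ∪ (((P ∪ R) \ ((R ∩ S) Δ S))' Δ (S ∩ P)) = R ∪ (((P ∪ R) \ (S Δ (S ∩ R)))' Δ (S ∩ P)).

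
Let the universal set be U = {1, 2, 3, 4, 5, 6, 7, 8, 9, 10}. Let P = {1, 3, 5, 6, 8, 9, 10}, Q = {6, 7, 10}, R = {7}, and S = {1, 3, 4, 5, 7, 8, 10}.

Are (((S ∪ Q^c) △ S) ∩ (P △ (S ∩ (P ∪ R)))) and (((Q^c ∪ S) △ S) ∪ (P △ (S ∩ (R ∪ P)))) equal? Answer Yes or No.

Q^c = {1, 2, 3, 4, 5, 8, 9}
S ∪ Q^c = {1, 2, 3, 4, 5, 7, 8, 9, 10}
(S ∪ Q^c) △ S = {2, 9}
P ∪ R = {1, 3, 5, 6, 7, 8, 9, 10}
S ∩ (P ∪ R) = {1, 3, 5, 7, 8, 10}
P △ (S ∩ (P ∪ R)) = {6, 7, 9}
((S ∪ Q^c) △ S) ∩ (P △ (S ∩ (P ∪ R))) = {9}
Q^c ∪ S = {1, 2, 3, 4, 5, 7, 8, 9, 10}
(Q^c ∪ S) △ S = {2, 9}
R ∪ P = {1, 3, 5, 6, 7, 8, 9, 10}
S ∩ (R ∪ P) = {1, 3, 5, 7, 8, 10}
P △ (S ∩ (R ∪ P)) = {6, 7, 9}
((Q^c ∪ S) △ S) ∪ (P △ (S ∩ (R ∪ P))) = {2, 6, 7, 9}
2 ∈ ((Q^c ∪ S) △ S) ∪ (P △ (S ∩ (R ∪ P))) but 2 ∉ ((S ∪ Q^c) △ S) ∩ (P △ (S ∩ (P ∪ R))), so they differ.

No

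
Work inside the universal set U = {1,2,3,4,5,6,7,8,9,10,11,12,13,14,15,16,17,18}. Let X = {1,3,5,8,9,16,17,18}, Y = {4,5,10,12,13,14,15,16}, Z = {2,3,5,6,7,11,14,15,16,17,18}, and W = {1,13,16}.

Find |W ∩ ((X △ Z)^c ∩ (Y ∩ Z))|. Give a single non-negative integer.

X △ Z = {1,2,6,7,8,9,11,14,15}
(X △ Z)^c = {3,4,5,10,12,13,16,17,18}
Y ∩ Z = {5,14,15,16}
(X △ Z)^c ∩ (Y ∩ Z) = {5,16}
W ∩ ((X △ Z)^c ∩ (Y ∩ Z)) = {16}
|W ∩ ((X △ Z)^c ∩ (Y ∩ Z))| = 1

1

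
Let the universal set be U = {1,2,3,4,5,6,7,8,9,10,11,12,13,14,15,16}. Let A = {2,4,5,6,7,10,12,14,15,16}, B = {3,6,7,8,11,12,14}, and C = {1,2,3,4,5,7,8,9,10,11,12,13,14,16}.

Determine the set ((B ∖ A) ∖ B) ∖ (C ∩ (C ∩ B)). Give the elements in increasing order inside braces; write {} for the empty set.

{}

B ∖ A = {3,8,11}
(B ∖ A) ∖ B = {}
C ∩ B = {3,7,8,11,12,14}
C ∩ (C ∩ B) = {3,7,8,11,12,14}
((B ∖ A) ∖ B) ∖ (C ∩ (C ∩ B)) = {}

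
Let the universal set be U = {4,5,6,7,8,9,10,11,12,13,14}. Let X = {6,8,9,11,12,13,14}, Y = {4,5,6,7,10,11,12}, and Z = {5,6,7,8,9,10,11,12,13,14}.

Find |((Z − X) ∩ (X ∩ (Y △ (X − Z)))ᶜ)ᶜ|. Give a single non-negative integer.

8

Z − X = {5,7,10}
X − Z = {}
Y △ (X − Z) = {4,5,6,7,10,11,12}
X ∩ (Y △ (X − Z)) = {6,11,12}
(X ∩ (Y △ (X − Z)))ᶜ = {4,5,7,8,9,10,13,14}
(Z − X) ∩ (X ∩ (Y △ (X − Z)))ᶜ = {5,7,10}
((Z − X) ∩ (X ∩ (Y △ (X − Z)))ᶜ)ᶜ = {4,6,8,9,11,12,13,14}
|((Z − X) ∩ (X ∩ (Y △ (X − Z)))ᶜ)ᶜ| = 8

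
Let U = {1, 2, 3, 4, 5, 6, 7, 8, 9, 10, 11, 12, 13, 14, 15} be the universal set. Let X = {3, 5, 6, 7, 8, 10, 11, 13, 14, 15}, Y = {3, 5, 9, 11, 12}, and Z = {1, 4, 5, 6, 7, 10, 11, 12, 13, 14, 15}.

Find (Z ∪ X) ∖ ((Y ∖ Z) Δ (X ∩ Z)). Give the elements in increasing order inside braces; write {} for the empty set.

Z ∪ X = {1, 3, 4, 5, 6, 7, 8, 10, 11, 12, 13, 14, 15}
Y ∖ Z = {3, 9}
X ∩ Z = {5, 6, 7, 10, 11, 13, 14, 15}
(Y ∖ Z) Δ (X ∩ Z) = {3, 5, 6, 7, 9, 10, 11, 13, 14, 15}
(Z ∪ X) ∖ ((Y ∖ Z) Δ (X ∩ Z)) = {1, 4, 8, 12}

{1, 4, 8, 12}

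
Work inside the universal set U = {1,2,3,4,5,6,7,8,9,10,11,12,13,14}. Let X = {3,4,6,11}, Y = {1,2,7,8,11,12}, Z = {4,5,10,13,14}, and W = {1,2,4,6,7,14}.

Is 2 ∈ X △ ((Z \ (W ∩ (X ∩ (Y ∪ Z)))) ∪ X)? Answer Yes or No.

No

2 ∈ Y and 2 ∉ Z, so 2 ∈ Y ∪ Z
2 ∉ X and 2 ∈ (Y ∪ Z), so 2 ∉ X ∩ (Y ∪ Z)
2 ∈ W and 2 ∉ (X ∩ (Y ∪ Z)), so 2 ∉ W ∩ (X ∩ (Y ∪ Z))
2 ∉ Z and 2 ∉ (W ∩ (X ∩ (Y ∪ Z))), so 2 ∉ Z \ (W ∩ (X ∩ (Y ∪ Z)))
2 ∉ (Z \ (W ∩ (X ∩ (Y ∪ Z)))) and 2 ∉ X, so 2 ∉ (Z \ (W ∩ (X ∩ (Y ∪ Z)))) ∪ X
2 ∉ X and 2 ∉ ((Z \ (W ∩ (X ∩ (Y ∪ Z)))) ∪ X), so 2 ∉ X △ ((Z \ (W ∩ (X ∩ (Y ∪ Z)))) ∪ X)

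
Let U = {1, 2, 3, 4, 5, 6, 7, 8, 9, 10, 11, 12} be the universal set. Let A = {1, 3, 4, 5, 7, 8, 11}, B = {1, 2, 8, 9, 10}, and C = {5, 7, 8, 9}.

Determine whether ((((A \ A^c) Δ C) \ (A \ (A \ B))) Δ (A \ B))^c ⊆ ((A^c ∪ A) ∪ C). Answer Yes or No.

Yes

A^c = {2, 6, 9, 10, 12}
A \ A^c = {1, 3, 4, 5, 7, 8, 11}
(A \ A^c) Δ C = {1, 3, 4, 9, 11}
A \ B = {3, 4, 5, 7, 11}
A \ (A \ B) = {1, 8}
((A \ A^c) Δ C) \ (A \ (A \ B)) = {3, 4, 9, 11}
(((A \ A^c) Δ C) \ (A \ (A \ B))) Δ (A \ B) = {5, 7, 9}
((((A \ A^c) Δ C) \ (A \ (A \ B))) Δ (A \ B))^c = {1, 2, 3, 4, 6, 8, 10, 11, 12}
A^c ∪ A = {1, 2, 3, 4, 5, 6, 7, 8, 9, 10, 11, 12}
(A^c ∪ A) ∪ C = {1, 2, 3, 4, 5, 6, 7, 8, 9, 10, 11, 12}
Every element of {1, 2, 3, 4, 6, 8, 10, 11, 12} is in {1, 2, 3, 4, 5, 6, 7, 8, 9, 10, 11, 12}, so ((((A \ A^c) Δ C) \ (A \ (A \ B))) Δ (A \ B))^c ⊆ (A^c ∪ A) ∪ C.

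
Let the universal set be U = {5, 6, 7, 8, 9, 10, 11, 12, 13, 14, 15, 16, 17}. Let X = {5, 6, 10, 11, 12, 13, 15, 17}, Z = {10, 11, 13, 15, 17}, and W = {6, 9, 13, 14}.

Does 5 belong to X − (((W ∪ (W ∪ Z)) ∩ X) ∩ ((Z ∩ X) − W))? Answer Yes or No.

Yes

5 ∉ W and 5 ∉ Z, so 5 ∉ W ∪ Z
5 ∉ W and 5 ∉ (W ∪ Z), so 5 ∉ W ∪ (W ∪ Z)
5 ∉ (W ∪ (W ∪ Z)) and 5 ∈ X, so 5 ∉ (W ∪ (W ∪ Z)) ∩ X
5 ∉ Z and 5 ∈ X, so 5 ∉ Z ∩ X
5 ∉ (Z ∩ X) and 5 ∉ W, so 5 ∉ (Z ∩ X) − W
5 ∉ ((W ∪ (W ∪ Z)) ∩ X) and 5 ∉ ((Z ∩ X) − W), so 5 ∉ ((W ∪ (W ∪ Z)) ∩ X) ∩ ((Z ∩ X) − W)
5 ∈ X and 5 ∉ (((W ∪ (W ∪ Z)) ∩ X) ∩ ((Z ∩ X) − W)), so 5 ∈ X − (((W ∪ (W ∪ Z)) ∩ X) ∩ ((Z ∩ X) − W))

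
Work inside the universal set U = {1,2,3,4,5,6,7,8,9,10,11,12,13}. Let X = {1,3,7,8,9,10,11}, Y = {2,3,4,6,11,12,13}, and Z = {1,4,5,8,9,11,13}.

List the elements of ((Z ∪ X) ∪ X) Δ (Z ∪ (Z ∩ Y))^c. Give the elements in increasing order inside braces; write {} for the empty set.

Z ∪ X = {1,3,4,5,7,8,9,10,11,13}
(Z ∪ X) ∪ X = {1,3,4,5,7,8,9,10,11,13}
Z ∩ Y = {4,11,13}
Z ∪ (Z ∩ Y) = {1,4,5,8,9,11,13}
(Z ∪ (Z ∩ Y))^c = {2,3,6,7,10,12}
((Z ∪ X) ∪ X) Δ (Z ∪ (Z ∩ Y))^c = {1,2,4,5,6,8,9,11,12,13}

{1,2,4,5,6,8,9,11,12,13}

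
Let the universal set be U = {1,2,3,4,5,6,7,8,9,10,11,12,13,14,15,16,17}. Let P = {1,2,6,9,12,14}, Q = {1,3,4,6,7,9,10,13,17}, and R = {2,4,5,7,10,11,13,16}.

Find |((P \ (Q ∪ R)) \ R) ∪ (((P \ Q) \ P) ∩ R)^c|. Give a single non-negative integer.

Q ∪ R = {1,2,3,4,5,6,7,9,10,11,13,16,17}
P \ (Q ∪ R) = {12,14}
(P \ (Q ∪ R)) \ R = {12,14}
P \ Q = {2,12,14}
(P \ Q) \ P = {}
((P \ Q) \ P) ∩ R = {}
(((P \ Q) \ P) ∩ R)^c = {1,2,3,4,5,6,7,8,9,10,11,12,13,14,15,16,17}
((P \ (Q ∪ R)) \ R) ∪ (((P \ Q) \ P) ∩ R)^c = {1,2,3,4,5,6,7,8,9,10,11,12,13,14,15,16,17}
|((P \ (Q ∪ R)) \ R) ∪ (((P \ Q) \ P) ∩ R)^c| = 17

17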